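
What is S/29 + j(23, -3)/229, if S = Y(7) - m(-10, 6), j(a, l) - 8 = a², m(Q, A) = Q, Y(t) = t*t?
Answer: 29084/6641 ≈ 4.3795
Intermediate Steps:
Y(t) = t²
j(a, l) = 8 + a²
S = 59 (S = 7² - 1*(-10) = 49 + 10 = 59)
S/29 + j(23, -3)/229 = 59/29 + (8 + 23²)/229 = 59*(1/29) + (8 + 529)*(1/229) = 59/29 + 537*(1/229) = 59/29 + 537/229 = 29084/6641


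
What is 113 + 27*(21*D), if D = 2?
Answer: 1247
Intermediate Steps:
113 + 27*(21*D) = 113 + 27*(21*2) = 113 + 27*42 = 113 + 1134 = 1247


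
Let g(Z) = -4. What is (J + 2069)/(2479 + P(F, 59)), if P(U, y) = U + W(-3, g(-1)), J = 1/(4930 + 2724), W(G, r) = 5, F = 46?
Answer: 15836127/19364620 ≈ 0.81779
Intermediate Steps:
J = 1/7654 ≈ 0.00013065
P(U, y) = 5 + U (P(U, y) = U + 5 = 5 + U)
(J + 2069)/(2479 + P(F, 59)) = (1/7654 + 2069)/(2479 + (5 + 46)) = 15836127/(7654*(2479 + 51)) = (15836127/7654)/2530 = (15836127/7654)*(1/2530) = 15836127/19364620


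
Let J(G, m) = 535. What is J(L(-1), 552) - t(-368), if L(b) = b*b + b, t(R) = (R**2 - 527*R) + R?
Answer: -328457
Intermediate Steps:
t(R) = R**2 - 526*R
L(b) = b + b**2 (L(b) = b**2 + b = b + b**2)
J(L(-1), 552) - t(-368) = 535 - (-368)*(-526 - 368) = 535 - (-368)*(-894) = 535 - 1*328992 = 535 - 328992 = -328457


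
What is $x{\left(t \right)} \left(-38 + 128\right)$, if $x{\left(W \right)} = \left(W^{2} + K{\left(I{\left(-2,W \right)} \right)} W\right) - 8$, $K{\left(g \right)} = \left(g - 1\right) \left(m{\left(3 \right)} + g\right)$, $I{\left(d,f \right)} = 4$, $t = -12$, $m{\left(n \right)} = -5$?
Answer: $15480$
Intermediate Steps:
$K{\left(g \right)} = \left(-1 + g\right) \left(-5 + g\right)$ ($K{\left(g \right)} = \left(g - 1\right) \left(-5 + g\right) = \left(-1 + g\right) \left(-5 + g\right)$)
$x{\left(W \right)} = -8 + W^{2} - 3 W$ ($x{\left(W \right)} = \left(W^{2} + \left(5 + 4^{2} - 24\right) W\right) - 8 = \left(W^{2} + \left(5 + 16 - 24\right) W\right) - 8 = \left(W^{2} - 3 W\right) - 8 = -8 + W^{2} - 3 W$)
$x{\left(t \right)} \left(-38 + 128\right) = \left(-8 + \left(-12\right)^{2} - -36\right) \left(-38 + 128\right) = \left(-8 + 144 + 36\right) 90 = 172 \cdot 90 = 15480$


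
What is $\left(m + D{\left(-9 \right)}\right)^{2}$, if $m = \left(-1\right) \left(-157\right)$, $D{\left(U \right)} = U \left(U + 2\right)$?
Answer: $48400$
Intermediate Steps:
$D{\left(U \right)} = U \left(2 + U\right)$
$m = 157$
$\left(m + D{\left(-9 \right)}\right)^{2} = \left(157 - 9 \left(2 - 9\right)\right)^{2} = \left(157 - -63\right)^{2} = \left(157 + 63\right)^{2} = 220^{2} = 48400$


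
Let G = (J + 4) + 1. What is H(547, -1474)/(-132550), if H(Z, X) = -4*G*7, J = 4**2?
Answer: 294/66275 ≈ 0.0044361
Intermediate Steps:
J = 16
G = 21 (G = (16 + 4) + 1 = 20 + 1 = 21)
H(Z, X) = -588 (H(Z, X) = -4*21*7 = -84*7 = -588)
H(547, -1474)/(-132550) = -588/(-132550) = -588*(-1/132550) = 294/66275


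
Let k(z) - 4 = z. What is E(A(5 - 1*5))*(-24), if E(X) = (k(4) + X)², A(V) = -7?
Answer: -24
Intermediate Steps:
k(z) = 4 + z
E(X) = (8 + X)² (E(X) = ((4 + 4) + X)² = (8 + X)²)
E(A(5 - 1*5))*(-24) = (8 - 7)²*(-24) = 1²*(-24) = 1*(-24) = -24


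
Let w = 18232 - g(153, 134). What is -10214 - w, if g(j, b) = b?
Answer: -28312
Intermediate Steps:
w = 18098 (w = 18232 - 1*134 = 18232 - 134 = 18098)
-10214 - w = -10214 - 1*18098 = -10214 - 18098 = -28312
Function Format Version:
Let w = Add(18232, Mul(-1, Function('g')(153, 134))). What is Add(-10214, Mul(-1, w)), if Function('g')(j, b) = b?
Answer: -28312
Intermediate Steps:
w = 18098 (w = Add(18232, Mul(-1, 134)) = Add(18232, -134) = 18098)
Add(-10214, Mul(-1, w)) = Add(-10214, Mul(-1, 18098)) = Add(-10214, -18098) = -28312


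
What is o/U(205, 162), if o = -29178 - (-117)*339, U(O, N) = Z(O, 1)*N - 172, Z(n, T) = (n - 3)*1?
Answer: 10485/32552 ≈ 0.32210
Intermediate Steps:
Z(n, T) = -3 + n (Z(n, T) = (-3 + n)*1 = -3 + n)
U(O, N) = -172 + N*(-3 + O) (U(O, N) = (-3 + O)*N - 172 = N*(-3 + O) - 172 = -172 + N*(-3 + O))
o = 10485 (o = -29178 - 1*(-39663) = -29178 + 39663 = 10485)
o/U(205, 162) = 10485/(-172 + 162*(-3 + 205)) = 10485/(-172 + 162*202) = 10485/(-172 + 32724) = 10485/32552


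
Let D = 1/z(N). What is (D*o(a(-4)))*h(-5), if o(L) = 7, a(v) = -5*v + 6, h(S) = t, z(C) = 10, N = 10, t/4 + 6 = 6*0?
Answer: -84/5 ≈ -16.800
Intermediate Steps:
t = -24 (t = -24 + 4*(6*0) = -24 + 4*0 = -24 + 0 = -24)
h(S) = -24
a(v) = 6 - 5*v
D = ⅒ (D = 1/10 = ⅒ ≈ 0.10000)
(D*o(a(-4)))*h(-5) = ((⅒)*7)*(-24) = (7/10)*(-24) = -84/5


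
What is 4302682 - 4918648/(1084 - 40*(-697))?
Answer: 31154490700/7241 ≈ 4.3025e+6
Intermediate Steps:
4302682 - 4918648/(1084 - 40*(-697)) = 4302682 - 4918648/(1084 + 27880) = 4302682 - 4918648/28964 = 4302682 - 1*1229662/7241 = 4302682 - 1229662/7241 = 31154490700/7241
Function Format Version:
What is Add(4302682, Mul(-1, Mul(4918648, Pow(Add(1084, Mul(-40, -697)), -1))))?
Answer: Rational(31154490700, 7241) ≈ 4.3025e+6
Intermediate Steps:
Add(4302682, Mul(-1, Mul(4918648, Pow(Add(1084, Mul(-40, -697)), -1)))) = Add(4302682, Mul(-1, Mul(4918648, Pow(Add(1084, 27880), -1)))) = Add(4302682, Mul(-1, Mul(4918648, Pow(28964, -1)))) = Add(4302682, Mul(-1, Mul(4918648, Rational(1, 28964)))) = Add(4302682, Mul(-1, Rational(1229662, 7241))) = Add(4302682, Rational(-1229662, 7241)) = Rational(31154490700, 7241)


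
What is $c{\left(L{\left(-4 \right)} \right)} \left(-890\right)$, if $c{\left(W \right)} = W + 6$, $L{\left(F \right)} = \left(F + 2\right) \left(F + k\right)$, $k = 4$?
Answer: $-5340$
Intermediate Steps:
$L{\left(F \right)} = \left(2 + F\right) \left(4 + F\right)$ ($L{\left(F \right)} = \left(F + 2\right) \left(F + 4\right) = \left(2 + F\right) \left(4 + F\right)$)
$c{\left(W \right)} = 6 + W$
$c{\left(L{\left(-4 \right)} \right)} \left(-890\right) = \left(6 + \left(8 + \left(-4\right)^{2} + 6 \left(-4\right)\right)\right) \left(-890\right) = \left(6 + \left(8 + 16 - 24\right)\right) \left(-890\right) = \left(6 + 0\right) \left(-890\right) = 6 \left(-890\right) = -5340$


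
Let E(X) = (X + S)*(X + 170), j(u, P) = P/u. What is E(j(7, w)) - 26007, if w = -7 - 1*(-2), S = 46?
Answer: -898698/49 ≈ -18341.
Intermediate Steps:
w = -5 (w = -7 + 2 = -5)
E(X) = (46 + X)*(170 + X) (E(X) = (X + 46)*(X + 170) = (46 + X)*(170 + X))
E(j(7, w)) - 26007 = (7820 + (-5/7)² + 216*(-5/7)) - 26007 = (7820 + 25/49 - 1080/7) - 26007 = 375645/49 - 26007 = -898698/49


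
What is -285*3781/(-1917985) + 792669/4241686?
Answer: 1218220892055/1627098024542 ≈ 0.74871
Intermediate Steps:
-285*3781/(-1917985) + 792669/4241686 = -1077585*(-1/1917985) + 792669*(1/4241686) = 215517/383597 + 792669/4241686 = 1218220892055/1627098024542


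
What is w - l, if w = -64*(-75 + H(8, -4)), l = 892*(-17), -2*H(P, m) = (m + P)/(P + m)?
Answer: 19996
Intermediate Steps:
H(P, m) = -½ (H(P, m) = -(m + P)/(2*(P + m)) = -(P + m)/(2*(P + m)) = -½*1 = -½)
l = -15164
w = 4832 (w = -64*(-75 - ½) = -64*(-151/2) = 4832)
w - l = 4832 - 1*(-15164) = 4832 + 15164 = 19996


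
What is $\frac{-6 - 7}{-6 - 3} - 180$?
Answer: $- \frac{1607}{9} \approx -178.56$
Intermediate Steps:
$\frac{-6 - 7}{-6 - 3} - 180 = - \frac{13}{-9} - 180 = \left(-13\right) \left(- \frac{1}{9}\right) - 180 = \frac{13}{9} - 180 = - \frac{1607}{9}$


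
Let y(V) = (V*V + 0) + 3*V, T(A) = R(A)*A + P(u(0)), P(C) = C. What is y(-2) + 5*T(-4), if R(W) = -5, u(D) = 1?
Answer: 103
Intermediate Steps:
T(A) = 1 - 5*A (T(A) = -5*A + 1 = 1 - 5*A)
y(V) = V² + 3*V (y(V) = (V² + 0) + 3*V = V² + 3*V)
y(-2) + 5*T(-4) = -2*(3 - 2) + 5*(1 - 5*(-4)) = -2*1 + 5*(1 + 20) = -2 + 5*21 = -2 + 105 = 103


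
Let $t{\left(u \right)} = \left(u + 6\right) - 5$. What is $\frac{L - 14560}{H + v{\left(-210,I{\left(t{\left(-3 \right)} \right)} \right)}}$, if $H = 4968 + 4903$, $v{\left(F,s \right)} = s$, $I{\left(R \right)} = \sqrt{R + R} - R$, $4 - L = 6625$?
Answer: $- \frac{209120013}{97476133} + \frac{42362 i}{97476133} \approx -2.1453 + 0.00043459 i$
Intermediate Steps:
$t{\left(u \right)} = 1 + u$ ($t{\left(u \right)} = \left(6 + u\right) - 5 = 1 + u$)
$L = -6621$ ($L = 4 - 6625 = -6621$)
$I{\left(R \right)} = - R + \sqrt{2} \sqrt{R}$ ($I{\left(R \right)} = \sqrt{2 R} - R = \sqrt{2} \sqrt{R} - R = - R + \sqrt{2} \sqrt{R}$)
$H = 9871$
$\frac{L - 14560}{H + v{\left(-210,I{\left(t{\left(-3 \right)} \right)} \right)}} = \frac{-6621 - 14560}{9871 + \left(- (1 - 3) + \sqrt{2} \sqrt{1 - 3}\right)} = - \frac{21181}{9871 + \left(\left(-1\right) \left(-2\right) + \sqrt{2} \sqrt{-2}\right)} = - \frac{21181}{9871 + \left(2 + \sqrt{2} i \sqrt{2}\right)} = - \frac{21181}{9871 + \left(2 + 2 i\right)} = - \frac{21181}{9873 + 2 i} = - 21181 \frac{9873 - 2 i}{97476133} = - \frac{21181 \left(9873 - 2 i\right)}{97476133}$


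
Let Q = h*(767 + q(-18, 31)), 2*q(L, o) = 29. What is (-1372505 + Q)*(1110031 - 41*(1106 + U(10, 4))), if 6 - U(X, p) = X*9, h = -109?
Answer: -3113998719633/2 ≈ -1.5570e+12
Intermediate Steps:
q(L, o) = 29/2 (q(L, o) = (1/2)*29 = 29/2)
U(X, p) = 6 - 9*X (U(X, p) = 6 - X*9 = 6 - 9*X)
Q = -170367/2 (Q = -109*(767 + 29/2) = -109*1563/2 = -170367/2 ≈ -85184.)
(-1372505 + Q)*(1110031 - 41*(1106 + U(10, 4))) = (-1372505 - 170367/2)*(1110031 - 41*(1106 + (6 - 9*10))) = -2915377*(1110031 - 41*(1106 + (6 - 90)))/2 = -2915377*(1110031 - 41*(1106 - 84))/2 = -2915377*(1110031 - 41*1022)/2 = -2915377*(1110031 - 41902)/2 = -2915377/2*1068129 = -3113998719633/2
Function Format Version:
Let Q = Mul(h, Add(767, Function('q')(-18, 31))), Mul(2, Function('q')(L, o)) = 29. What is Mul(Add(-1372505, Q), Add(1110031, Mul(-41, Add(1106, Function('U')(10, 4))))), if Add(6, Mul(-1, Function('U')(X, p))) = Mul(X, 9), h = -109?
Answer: Rational(-3113998719633, 2) ≈ -1.5570e+12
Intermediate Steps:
Function('q')(L, o) = Rational(29, 2) (Function('q')(L, o) = Mul(Rational(1, 2), 29) = Rational(29, 2))
Function('U')(X, p) = Add(6, Mul(-9, X)) (Function('U')(X, p) = Add(6, Mul(-1, Mul(X, 9))) = Add(6, Mul(-1, Mul(9, X))) = Add(6, Mul(-9, X)))
Q = Rational(-170367, 2) (Q = Mul(-109, Add(767, Rational(29, 2))) = Mul(-109, Rational(1563, 2)) = Rational(-170367, 2) ≈ -85184.)
Mul(Add(-1372505, Q), Add(1110031, Mul(-41, Add(1106, Function('U')(10, 4))))) = Mul(Add(-1372505, Rational(-170367, 2)), Add(1110031, Mul(-41, Add(1106, Add(6, Mul(-9, 10)))))) = Mul(Rational(-2915377, 2), Add(1110031, Mul(-41, Add(1106, Add(6, -90))))) = Mul(Rational(-2915377, 2), Add(1110031, Mul(-41, Add(1106, -84)))) = Mul(Rational(-2915377, 2), Add(1110031, Mul(-41, 1022))) = Mul(Rational(-2915377, 2), Add(1110031, -41902)) = Mul(Rational(-2915377, 2), 1068129) = Rational(-3113998719633, 2)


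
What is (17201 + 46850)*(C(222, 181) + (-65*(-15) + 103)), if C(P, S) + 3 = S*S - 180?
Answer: 2155700456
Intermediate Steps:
C(P, S) = -183 + S² (C(P, S) = -3 + (S*S - 180) = -3 + (S² - 180) = -3 + (-180 + S²) = -183 + S²)
(17201 + 46850)*(C(222, 181) + (-65*(-15) + 103)) = (17201 + 46850)*((-183 + 181²) + (-65*(-15) + 103)) = 64051*((-183 + 32761) + (975 + 103)) = 64051*(32578 + 1078) = 64051*33656 = 2155700456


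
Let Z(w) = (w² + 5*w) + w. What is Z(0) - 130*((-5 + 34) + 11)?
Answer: -5200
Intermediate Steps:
Z(w) = w² + 6*w
Z(0) - 130*((-5 + 34) + 11) = 0*(6 + 0) - 130*((-5 + 34) + 11) = 0*6 - 130*(29 + 11) = 0 - 130*40 = 0 - 5200 = -5200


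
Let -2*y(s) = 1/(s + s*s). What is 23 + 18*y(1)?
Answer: 37/2 ≈ 18.500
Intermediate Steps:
y(s) = -1/(2*(s + s²)) (y(s) = -1/(2*(s + s*s)) = -1/(2*(s + s²)))
23 + 18*y(1) = 23 + 18*(-½/(1*(1 + 1))) = 23 + 18*(-½*1/2) = 23 + 18*(-½*1*½) = 23 + 18*(-¼) = 23 - 9/2 = 37/2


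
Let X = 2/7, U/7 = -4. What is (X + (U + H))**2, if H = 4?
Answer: 27556/49 ≈ 562.37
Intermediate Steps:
U = -28 (U = 7*(-4) = -28)
X = 2/7 (X = 2*(1/7) = 2/7 ≈ 0.28571)
(X + (U + H))**2 = (2/7 + (-28 + 4))**2 = (2/7 - 24)**2 = (-166/7)**2 = 27556/49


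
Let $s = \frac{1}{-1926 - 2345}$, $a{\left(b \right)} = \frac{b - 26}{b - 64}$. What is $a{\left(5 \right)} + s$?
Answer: $\frac{89632}{251989} \approx 0.3557$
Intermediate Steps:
$a{\left(b \right)} = \frac{-26 + b}{-64 + b}$
$s = - \frac{1}{4271}$ ($s = \frac{1}{-1926 - 2345} = \frac{1}{-4271} = - \frac{1}{4271} \approx -0.00023414$)
$a{\left(5 \right)} + s = \frac{-26 + 5}{-64 + 5} - \frac{1}{4271} = \frac{1}{-59} \left(-21\right) - \frac{1}{4271} = \left(- \frac{1}{59}\right) \left(-21\right) - \frac{1}{4271} = \frac{21}{59} - \frac{1}{4271} = \frac{89632}{251989}$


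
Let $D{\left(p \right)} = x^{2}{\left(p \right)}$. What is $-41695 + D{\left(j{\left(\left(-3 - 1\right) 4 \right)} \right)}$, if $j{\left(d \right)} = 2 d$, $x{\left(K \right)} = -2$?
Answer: $-41691$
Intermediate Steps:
$D{\left(p \right)} = 4$ ($D{\left(p \right)} = \left(-2\right)^{2} = 4$)
$-41695 + D{\left(j{\left(\left(-3 - 1\right) 4 \right)} \right)} = -41695 + 4 = -41691$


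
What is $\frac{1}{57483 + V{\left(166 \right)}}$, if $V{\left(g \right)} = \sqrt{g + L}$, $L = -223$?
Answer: $\frac{19161}{1101431782} - \frac{i \sqrt{57}}{3304295346} \approx 1.7396 \cdot 10^{-5} - 2.2849 \cdot 10^{-9} i$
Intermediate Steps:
$V{\left(g \right)} = \sqrt{-223 + g}$ ($V{\left(g \right)} = \sqrt{g - 223} = \sqrt{-223 + g}$)
$\frac{1}{57483 + V{\left(166 \right)}} = \frac{1}{57483 + \sqrt{-223 + 166}} = \frac{1}{57483 + \sqrt{-57}} = \frac{1}{57483 + i \sqrt{57}}$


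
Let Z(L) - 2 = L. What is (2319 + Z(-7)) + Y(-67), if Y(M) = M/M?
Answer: 2315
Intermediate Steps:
Z(L) = 2 + L
Y(M) = 1
(2319 + Z(-7)) + Y(-67) = (2319 + (2 - 7)) + 1 = (2319 - 5) + 1 = 2314 + 1 = 2315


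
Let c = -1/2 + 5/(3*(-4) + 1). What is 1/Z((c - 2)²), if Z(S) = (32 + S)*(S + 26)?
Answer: 234256/331355817 ≈ 0.00070696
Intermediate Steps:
c = -21/22 (c = -1*½ + 5/(-12 + 1) = -½ + 5/(-11) = -½ + 5*(-1/11) = -½ - 5/11 = -21/22 ≈ -0.95455)
Z(S) = (26 + S)*(32 + S) (Z(S) = (32 + S)*(26 + S) = (26 + S)*(32 + S))
1/Z((c - 2)²) = 1/(832 + ((-21/22 - 2)²)² + 58*(-21/22 - 2)²) = 1/(832 + ((-65/22)²)² + 58*(-65/22)²) = 1/(832 + (4225/484)² + 58*(4225/484)) = 1/(832 + 17850625/234256 + 122525/242) = 1/(331355817/234256) = 234256/331355817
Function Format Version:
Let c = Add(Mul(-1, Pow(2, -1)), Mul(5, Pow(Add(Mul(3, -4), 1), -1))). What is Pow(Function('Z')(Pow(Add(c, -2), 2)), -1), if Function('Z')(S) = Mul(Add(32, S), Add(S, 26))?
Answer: Rational(234256, 331355817) ≈ 0.00070696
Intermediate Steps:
c = Rational(-21, 22) (c = Add(Mul(-1, Rational(1, 2)), Mul(5, Pow(Add(-12, 1), -1))) = Add(Rational(-1, 2), Mul(5, Pow(-11, -1))) = Add(Rational(-1, 2), Mul(5, Rational(-1, 11))) = Add(Rational(-1, 2), Rational(-5, 11)) = Rational(-21, 22) ≈ -0.95455)
Function('Z')(S) = Mul(Add(26, S), Add(32, S)) (Function('Z')(S) = Mul(Add(32, S), Add(26, S)) = Mul(Add(26, S), Add(32, S)))
Pow(Function('Z')(Pow(Add(c, -2), 2)), -1) = Pow(Add(832, Pow(Pow(Add(Rational(-21, 22), -2), 2), 2), Mul(58, Pow(Add(Rational(-21, 22), -2), 2))), -1) = Pow(Add(832, Pow(Pow(Rational(-65, 22), 2), 2), Mul(58, Pow(Rational(-65, 22), 2))), -1) = Pow(Add(832, Pow(Rational(4225, 484), 2), Mul(58, Rational(4225, 484))), -1) = Pow(Add(832, Rational(17850625, 234256), Rational(122525, 242)), -1) = Pow(Rational(331355817, 234256), -1) = Rational(234256, 331355817)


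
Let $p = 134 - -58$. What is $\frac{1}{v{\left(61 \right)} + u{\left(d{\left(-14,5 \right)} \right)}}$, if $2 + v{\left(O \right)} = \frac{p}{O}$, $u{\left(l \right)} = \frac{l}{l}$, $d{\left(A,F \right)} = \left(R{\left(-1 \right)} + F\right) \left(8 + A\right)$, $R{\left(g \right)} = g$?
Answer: $\frac{61}{131} \approx 0.46565$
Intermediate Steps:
$d{\left(A,F \right)} = \left(-1 + F\right) \left(8 + A\right)$
$p = 192$ ($p = 134 + 58 = 192$)
$u{\left(l \right)} = 1$
$v{\left(O \right)} = -2 + \frac{192}{O}$
$\frac{1}{v{\left(61 \right)} + u{\left(d{\left(-14,5 \right)} \right)}} = \frac{1}{\left(-2 + \frac{192}{61}\right) + 1} = \frac{1}{\frac{70}{61} + 1} = \frac{1}{\frac{131}{61}} = \frac{61}{131}$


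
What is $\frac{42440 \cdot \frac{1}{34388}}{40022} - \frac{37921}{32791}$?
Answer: $- \frac{6523548858952}{5641185486497} \approx -1.1564$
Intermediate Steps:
$\frac{42440 \cdot \frac{1}{34388}}{40022} - \frac{37921}{32791} = 42440 \cdot \frac{1}{34388} \cdot \frac{1}{40022} - \frac{37921}{32791} = \frac{10610}{8597} \cdot \frac{1}{40022} - \frac{37921}{32791} = \frac{5305}{172034567} - \frac{37921}{32791} = - \frac{6523548858952}{5641185486497}$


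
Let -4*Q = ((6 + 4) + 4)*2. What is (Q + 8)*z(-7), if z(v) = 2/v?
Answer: -2/7 ≈ -0.28571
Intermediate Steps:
Q = -7 (Q = -((6 + 4) + 4)*2/4 = -(10 + 4)*2/4 = -7*2/2 = -¼*28 = -7)
(Q + 8)*z(-7) = (-7 + 8)*(2/(-7)) = 1*(2*(-⅐)) = 1*(-2/7) = -2/7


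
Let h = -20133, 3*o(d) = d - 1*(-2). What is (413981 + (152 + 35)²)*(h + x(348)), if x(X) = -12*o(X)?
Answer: -9667240350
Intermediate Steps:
o(d) = ⅔ + d/3 (o(d) = (d - 1*(-2))/3 = (d + 2)/3 = (2 + d)/3 = ⅔ + d/3)
x(X) = -8 - 4*X (x(X) = -12*(⅔ + X/3) = -8 - 4*X)
(413981 + (152 + 35)²)*(h + x(348)) = (413981 + (152 + 35)²)*(-20133 + (-8 - 4*348)) = (413981 + 187²)*(-20133 + (-8 - 1392)) = (413981 + 34969)*(-20133 - 1400) = 448950*(-21533) = -9667240350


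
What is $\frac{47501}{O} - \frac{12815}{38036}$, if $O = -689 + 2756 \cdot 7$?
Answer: $\frac{1568350591}{707583708} \approx 2.2165$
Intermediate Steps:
$O = 18603$ ($O = -689 + 19292 = 18603$)
$\frac{47501}{O} - \frac{12815}{38036} = \frac{47501}{18603} - \frac{12815}{38036} = \frac{1568350591}{707583708}$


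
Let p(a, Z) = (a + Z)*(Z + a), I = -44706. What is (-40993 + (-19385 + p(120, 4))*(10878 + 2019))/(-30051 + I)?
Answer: 51745066/74757 ≈ 692.18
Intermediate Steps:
p(a, Z) = (Z + a)² (p(a, Z) = (Z + a)*(Z + a) = (Z + a)²)
(-40993 + (-19385 + p(120, 4))*(10878 + 2019))/(-30051 + I) = (-40993 + (-19385 + (4 + 120)²)*(10878 + 2019))/(-30051 - 44706) = (-40993 + (-19385 + 124²)*12897)/(-74757) = (-40993 + (-19385 + 15376)*12897)*(-1/74757) = (-40993 - 4009*12897)*(-1/74757) = (-40993 - 51704073)*(-1/74757) = -51745066*(-1/74757) = 51745066/74757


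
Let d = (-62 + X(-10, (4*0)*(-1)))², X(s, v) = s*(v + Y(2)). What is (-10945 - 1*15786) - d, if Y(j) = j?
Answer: -33455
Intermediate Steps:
X(s, v) = s*(2 + v) (X(s, v) = s*(v + 2) = s*(2 + v))
d = 6724 (d = (-62 - 10*(2 + (4*0)*(-1)))² = (-62 - 10*(2 + 0*(-1)))² = (-62 - 10*(2 + 0))² = (-62 - 10*2)² = (-62 - 20)² = (-82)² = 6724)
(-10945 - 1*15786) - d = (-10945 - 1*15786) - 1*6724 = (-10945 - 15786) - 6724 = -26731 - 6724 = -33455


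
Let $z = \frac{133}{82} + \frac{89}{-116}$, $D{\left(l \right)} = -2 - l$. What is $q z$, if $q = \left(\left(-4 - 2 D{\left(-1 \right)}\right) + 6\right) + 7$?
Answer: $\frac{44715}{4756} \approx 9.4018$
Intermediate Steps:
$z = \frac{4065}{4756}$ ($z = 133 \cdot \frac{1}{82} + 89 \left(- \frac{1}{116}\right) = \frac{133}{82} - \frac{89}{116} = \frac{4065}{4756} \approx 0.85471$)
$q = 11$ ($q = \left(\left(-4 - 2 \left(-2 - -1\right)\right) + 6\right) + 7 = \left(\left(-4 - 2 \left(-2 + 1\right)\right) + 6\right) + 7 = \left(\left(-4 - -2\right) + 6\right) + 7 = \left(\left(-4 + 2\right) + 6\right) + 7 = \left(-2 + 6\right) + 7 = 4 + 7 = 11$)
$q z = 11 \cdot \frac{4065}{4756} = \frac{44715}{4756}$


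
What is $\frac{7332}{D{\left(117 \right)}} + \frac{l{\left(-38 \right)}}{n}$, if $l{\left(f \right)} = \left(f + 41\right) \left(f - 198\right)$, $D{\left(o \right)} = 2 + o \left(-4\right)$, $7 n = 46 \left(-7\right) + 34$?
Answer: $\frac{8245}{5592} \approx 1.4744$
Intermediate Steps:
$n = - \frac{288}{7}$ ($n = \frac{46 \left(-7\right) + 34}{7} = \frac{-322 + 34}{7} = \frac{1}{7} \left(-288\right) = - \frac{288}{7} \approx -41.143$)
$D{\left(o \right)} = 2 - 4 o$
$l{\left(f \right)} = \left(-198 + f\right) \left(41 + f\right)$ ($l{\left(f \right)} = \left(41 + f\right) \left(-198 + f\right) = \left(-198 + f\right) \left(41 + f\right)$)
$\frac{7332}{D{\left(117 \right)}} + \frac{l{\left(-38 \right)}}{n} = \frac{7332}{2 - 468} + \frac{-8118 + \left(-38\right)^{2} - -5966}{- \frac{288}{7}} = \frac{7332}{2 - 468} + \left(-8118 + 1444 + 5966\right) \left(- \frac{7}{288}\right) = \frac{7332}{-466} - - \frac{413}{24} = 7332 \left(- \frac{1}{466}\right) + \frac{413}{24} = - \frac{3666}{233} + \frac{413}{24} = \frac{8245}{5592}$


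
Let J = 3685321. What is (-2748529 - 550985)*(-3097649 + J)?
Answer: -1939031991408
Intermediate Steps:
(-2748529 - 550985)*(-3097649 + J) = (-2748529 - 550985)*(-3097649 + 3685321) = -3299514*587672 = -1939031991408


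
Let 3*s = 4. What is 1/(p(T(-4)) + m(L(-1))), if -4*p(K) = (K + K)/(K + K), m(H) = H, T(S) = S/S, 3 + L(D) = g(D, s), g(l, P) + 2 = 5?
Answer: -4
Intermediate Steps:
s = 4/3 (s = (⅓)*4 = 4/3 ≈ 1.3333)
g(l, P) = 3 (g(l, P) = -2 + 5 = 3)
L(D) = 0 (L(D) = -3 + 3 = 0)
T(S) = 1
p(K) = -¼ (p(K) = -(K + K)/(4*(K + K)) = -2*K/(4*(2*K)) = -2*K*1/(2*K)/4 = -¼*1 = -¼)
1/(p(T(-4)) + m(L(-1))) = 1/(-¼ + 0) = 1/(-¼) = -4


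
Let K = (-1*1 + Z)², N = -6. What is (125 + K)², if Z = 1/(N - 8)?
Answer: 611325625/38416 ≈ 15913.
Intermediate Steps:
Z = -1/14 (Z = 1/(-6 - 8) = 1/(-14) = -1/14 ≈ -0.071429)
K = 225/196 (K = (-1*1 - 1/14)² = (-1 - 1/14)² = (-15/14)² = 225/196 ≈ 1.1480)
(125 + K)² = (125 + 225/196)² = (24725/196)² = 611325625/38416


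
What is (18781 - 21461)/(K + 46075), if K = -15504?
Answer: -2680/30571 ≈ -0.087665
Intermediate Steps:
(18781 - 21461)/(K + 46075) = (18781 - 21461)/(-15504 + 46075) = -2680/30571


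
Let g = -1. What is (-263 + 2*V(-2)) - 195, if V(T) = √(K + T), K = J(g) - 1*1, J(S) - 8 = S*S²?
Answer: -454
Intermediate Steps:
J(S) = 8 + S³ (J(S) = 8 + S*S² = 8 + S³)
K = 6 (K = (8 + (-1)³) - 1*1 = (8 - 1) - 1 = 7 - 1 = 6)
V(T) = √(6 + T)
(-263 + 2*V(-2)) - 195 = (-263 + 2*√(6 - 2)) - 195 = (-263 + 2*√4) - 195 = (-263 + 2*2) - 195 = (-263 + 4) - 195 = -259 - 195 = -454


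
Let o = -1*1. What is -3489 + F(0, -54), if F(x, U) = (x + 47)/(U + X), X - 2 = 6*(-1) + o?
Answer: -205898/59 ≈ -3489.8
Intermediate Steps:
o = -1
X = -5 (X = 2 + (6*(-1) - 1) = 2 + (-6 - 1) = 2 - 7 = -5)
F(x, U) = (47 + x)/(-5 + U) (F(x, U) = (x + 47)/(U - 5) = (47 + x)/(-5 + U))
-3489 + F(0, -54) = -3489 + (47 + 0)/(-5 - 54) = -3489 + 47/(-59) = -3489 - 1/59*47 = -3489 - 47/59 = -205898/59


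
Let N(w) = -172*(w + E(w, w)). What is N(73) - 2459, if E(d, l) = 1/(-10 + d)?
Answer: -946117/63 ≈ -15018.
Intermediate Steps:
N(w) = -172*w - 172/(-10 + w) (N(w) = -172*(w + 1/(-10 + w)) = -172*w - 172/(-10 + w))
N(73) - 2459 = 172*(-1 - 1*73*(-10 + 73))/(-10 + 73) - 2459 = 172*(-1 - 1*73*63)/63 - 2459 = 172*(1/63)*(-1 - 4599) - 2459 = 172*(1/63)*(-4600) - 2459 = -791200/63 - 2459 = -946117/63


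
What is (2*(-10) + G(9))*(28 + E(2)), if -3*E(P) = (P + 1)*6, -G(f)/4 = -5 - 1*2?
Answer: 176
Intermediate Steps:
G(f) = 28 (G(f) = -4*(-5 - 1*2) = -4*(-5 - 2) = -4*(-7) = 28)
E(P) = -2 - 2*P (E(P) = -(P + 1)*6/3 = -(1 + P)*6/3 = -(6 + 6*P)/3 = -2 - 2*P)
(2*(-10) + G(9))*(28 + E(2)) = (2*(-10) + 28)*(28 + (-2 - 2*2)) = (-20 + 28)*(28 + (-2 - 4)) = 8*(28 - 6) = 8*22 = 176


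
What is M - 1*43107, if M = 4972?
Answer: -38135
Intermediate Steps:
M - 1*43107 = 4972 - 1*43107 = 4972 - 43107 = -38135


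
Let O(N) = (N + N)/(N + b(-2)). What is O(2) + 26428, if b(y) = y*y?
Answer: 79286/3 ≈ 26429.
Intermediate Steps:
b(y) = y**2
O(N) = 2*N/(4 + N) (O(N) = (N + N)/(N + (-2)**2) = (2*N)/(N + 4) = (2*N)/(4 + N) = 2*N/(4 + N))
O(2) + 26428 = 2*2/(4 + 2) + 26428 = 2*2/6 + 26428 = 2*2*(1/6) + 26428 = 2/3 + 26428 = 79286/3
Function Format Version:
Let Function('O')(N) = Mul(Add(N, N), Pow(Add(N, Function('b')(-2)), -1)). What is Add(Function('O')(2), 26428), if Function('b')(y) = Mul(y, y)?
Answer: Rational(79286, 3) ≈ 26429.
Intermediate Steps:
Function('b')(y) = Pow(y, 2)
Function('O')(N) = Mul(2, N, Pow(Add(4, N), -1)) (Function('O')(N) = Mul(Add(N, N), Pow(Add(N, Pow(-2, 2)), -1)) = Mul(Mul(2, N), Pow(Add(N, 4), -1)) = Mul(Mul(2, N), Pow(Add(4, N), -1)) = Mul(2, N, Pow(Add(4, N), -1)))
Add(Function('O')(2), 26428) = Add(Mul(2, 2, Pow(Add(4, 2), -1)), 26428) = Add(Mul(2, 2, Pow(6, -1)), 26428) = Add(Mul(2, 2, Rational(1, 6)), 26428) = Add(Rational(2, 3), 26428) = Rational(79286, 3)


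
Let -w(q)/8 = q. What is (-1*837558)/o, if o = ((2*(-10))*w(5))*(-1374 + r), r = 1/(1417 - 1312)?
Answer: 8794359/11541520 ≈ 0.76198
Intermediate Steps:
r = 1/105 ≈ 0.0095238
w(q) = -8*q
o = -23083040/21 (o = ((2*(-10))*(-8*5))*(-1374 + 1/105) = -20*(-40)*(-144269/105) = 800*(-144269/105) = -23083040/21 ≈ -1.0992e+6)
(-1*837558)/o = (-1*837558)/(-23083040/21) = -837558*(-21/23083040) = 8794359/11541520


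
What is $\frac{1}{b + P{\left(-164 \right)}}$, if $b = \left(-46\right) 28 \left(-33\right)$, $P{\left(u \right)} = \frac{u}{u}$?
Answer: $\frac{1}{42505} \approx 2.3527 \cdot 10^{-5}$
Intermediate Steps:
$P{\left(u \right)} = 1$
$b = 42504$ ($b = \left(-1288\right) \left(-33\right) = 42504$)
$\frac{1}{b + P{\left(-164 \right)}} = \frac{1}{42504 + 1} = \frac{1}{42505}$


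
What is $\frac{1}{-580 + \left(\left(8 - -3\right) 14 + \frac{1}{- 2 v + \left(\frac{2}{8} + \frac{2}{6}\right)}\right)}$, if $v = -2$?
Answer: $- \frac{55}{23418} \approx -0.0023486$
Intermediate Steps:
$\frac{1}{-580 + \left(\left(8 - -3\right) 14 + \frac{1}{- 2 v + \left(\frac{2}{8} + \frac{2}{6}\right)}\right)} = \frac{1}{-580 + \left(\left(8 - -3\right) 14 + \frac{1}{\left(-2\right) \left(-2\right) + \left(\frac{2}{8} + \frac{2}{6}\right)}\right)} = \frac{1}{-580 + \left(\left(8 + 3\right) 14 + \frac{1}{4 + \left(2 \cdot \frac{1}{8} + 2 \cdot \frac{1}{6}\right)}\right)} = \frac{1}{-580 + \left(11 \cdot 14 + \frac{1}{4 + \left(\frac{1}{4} + \frac{1}{3}\right)}\right)} = \frac{1}{-580 + \left(154 + \frac{1}{4 + \frac{7}{12}}\right)} = \frac{1}{-580 + \left(154 + \frac{1}{\frac{55}{12}}\right)} = \frac{1}{-580 + \left(154 + \frac{12}{55}\right)} = \frac{1}{-580 + \frac{8482}{55}} = \frac{1}{- \frac{23418}{55}} = - \frac{55}{23418}$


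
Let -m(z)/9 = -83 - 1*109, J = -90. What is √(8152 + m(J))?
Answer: 2*√2470 ≈ 99.398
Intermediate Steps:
m(z) = 1728 (m(z) = -9*(-83 - 1*109) = -9*(-83 - 109) = -9*(-192) = 1728)
√(8152 + m(J)) = √(8152 + 1728) = √9880 = 2*√2470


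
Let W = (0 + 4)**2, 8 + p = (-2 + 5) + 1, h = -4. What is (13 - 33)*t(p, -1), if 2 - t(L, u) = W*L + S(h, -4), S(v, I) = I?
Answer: -1400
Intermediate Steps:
p = -4 (p = -8 + ((-2 + 5) + 1) = -8 + (3 + 1) = -8 + 4 = -4)
W = 16 (W = 4**2 = 16)
t(L, u) = 6 - 16*L (t(L, u) = 2 - (16*L - 4) = 2 - (-4 + 16*L) = 2 + (4 - 16*L) = 6 - 16*L)
(13 - 33)*t(p, -1) = (13 - 33)*(6 - 16*(-4)) = -20*(6 + 64) = -20*70 = -1400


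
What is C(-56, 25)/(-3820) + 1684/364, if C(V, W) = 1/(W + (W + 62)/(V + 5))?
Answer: 636853573/137657520 ≈ 4.6264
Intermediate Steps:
C(V, W) = 1/(W + (62 + W)/(5 + V))
C(-56, 25)/(-3820) + 1684/364 = ((5 - 56)/(62 + 6*25 - 56*25))/(-3820) + 1684/364 = (-51/(62 + 150 - 1400))*(-1/3820) + 1684*(1/364) = (-51/(-1188))*(-1/3820) + 421/91 = -1/1188*(-51)*(-1/3820) + 421/91 = (17/396)*(-1/3820) + 421/91 = -17/1512720 + 421/91 = 636853573/137657520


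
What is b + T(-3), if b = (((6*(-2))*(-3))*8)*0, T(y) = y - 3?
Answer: -6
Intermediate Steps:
T(y) = -3 + y
b = 0 (b = (-12*(-3)*8)*0 = (36*8)*0 = 288*0 = 0)
b + T(-3) = 0 + (-3 - 3) = 0 - 6 = -6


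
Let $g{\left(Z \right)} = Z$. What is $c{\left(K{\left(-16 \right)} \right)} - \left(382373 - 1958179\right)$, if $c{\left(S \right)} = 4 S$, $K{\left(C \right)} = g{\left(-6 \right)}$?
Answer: $1575782$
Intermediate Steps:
$K{\left(C \right)} = -6$
$c{\left(K{\left(-16 \right)} \right)} - \left(382373 - 1958179\right) = 4 \left(-6\right) - \left(382373 - 1958179\right) = -24 - -1575806 = -24 + 1575806 = 1575782$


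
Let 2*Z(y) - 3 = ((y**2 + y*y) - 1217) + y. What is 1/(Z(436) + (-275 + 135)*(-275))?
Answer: 1/228207 ≈ 4.3820e-6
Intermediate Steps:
Z(y) = -607 + y**2 + y/2 (Z(y) = 3/2 + (((y**2 + y*y) - 1217) + y)/2 = 3/2 + (((y**2 + y**2) - 1217) + y)/2 = 3/2 + ((2*y**2 - 1217) + y)/2 = 3/2 + ((-1217 + 2*y**2) + y)/2 = 3/2 + (-1217 + y + 2*y**2)/2 = 3/2 + (-1217/2 + y**2 + y/2) = -607 + y**2 + y/2)
1/(Z(436) + (-275 + 135)*(-275)) = 1/((-607 + 436**2 + (1/2)*436) + (-275 + 135)*(-275)) = 1/((-607 + 190096 + 218) - 140*(-275)) = 1/(189707 + 38500) = 1/228207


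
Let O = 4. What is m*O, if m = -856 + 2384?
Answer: 6112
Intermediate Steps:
m = 1528
m*O = 1528*4 = 6112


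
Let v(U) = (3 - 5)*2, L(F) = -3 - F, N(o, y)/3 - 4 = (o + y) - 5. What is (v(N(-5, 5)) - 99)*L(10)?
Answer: 1339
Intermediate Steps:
N(o, y) = -3 + 3*o + 3*y (N(o, y) = 12 + 3*((o + y) - 5) = 12 + 3*(-5 + o + y) = 12 + (-15 + 3*o + 3*y) = -3 + 3*o + 3*y)
v(U) = -4 (v(U) = -2*2 = -4)
(v(N(-5, 5)) - 99)*L(10) = (-4 - 99)*(-3 - 1*10) = -103*(-3 - 10) = -103*(-13) = 1339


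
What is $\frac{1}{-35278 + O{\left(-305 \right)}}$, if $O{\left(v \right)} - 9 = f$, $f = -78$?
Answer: $- \frac{1}{35347} \approx -2.8291 \cdot 10^{-5}$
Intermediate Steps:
$O{\left(v \right)} = -69$ ($O{\left(v \right)} = 9 - 78 = -69$)
$\frac{1}{-35278 + O{\left(-305 \right)}} = \frac{1}{-35278 - 69} = \frac{1}{-35347} = - \frac{1}{35347}$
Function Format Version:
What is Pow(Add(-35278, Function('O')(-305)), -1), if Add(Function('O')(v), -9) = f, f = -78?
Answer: Rational(-1, 35347) ≈ -2.8291e-5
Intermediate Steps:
Function('O')(v) = -69 (Function('O')(v) = Add(9, -78) = -69)
Pow(Add(-35278, Function('O')(-305)), -1) = Pow(Add(-35278, -69), -1) = Pow(-35347, -1) = Rational(-1, 35347)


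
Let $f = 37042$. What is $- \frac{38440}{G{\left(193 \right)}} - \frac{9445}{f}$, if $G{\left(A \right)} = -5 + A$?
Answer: $- \frac{356417535}{1740974} \approx -204.72$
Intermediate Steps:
$- \frac{38440}{G{\left(193 \right)}} - \frac{9445}{f} = - \frac{38440}{-5 + 193} - \frac{9445}{37042} = - \frac{38440}{188} - \frac{9445}{37042} = \left(-38440\right) \frac{1}{188} - \frac{9445}{37042} = - \frac{9610}{47} - \frac{9445}{37042} = - \frac{356417535}{1740974}$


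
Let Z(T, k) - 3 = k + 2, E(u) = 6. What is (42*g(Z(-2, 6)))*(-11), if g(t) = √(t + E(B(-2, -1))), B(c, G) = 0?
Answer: -462*√17 ≈ -1904.9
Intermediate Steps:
Z(T, k) = 5 + k (Z(T, k) = 3 + (k + 2) = 3 + (2 + k) = 5 + k)
g(t) = √(6 + t) (g(t) = √(t + 6) = √(6 + t))
(42*g(Z(-2, 6)))*(-11) = (42*√(6 + (5 + 6)))*(-11) = (42*√(6 + 11))*(-11) = (42*√17)*(-11) = -462*√17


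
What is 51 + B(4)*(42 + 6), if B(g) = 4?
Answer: 243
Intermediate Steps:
51 + B(4)*(42 + 6) = 51 + 4*(42 + 6) = 51 + 4*48 = 51 + 192 = 243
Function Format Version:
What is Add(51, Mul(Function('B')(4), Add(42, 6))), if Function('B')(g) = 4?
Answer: 243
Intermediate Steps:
Add(51, Mul(Function('B')(4), Add(42, 6))) = Add(51, Mul(4, Add(42, 6))) = Add(51, Mul(4, 48)) = Add(51, 192) = 243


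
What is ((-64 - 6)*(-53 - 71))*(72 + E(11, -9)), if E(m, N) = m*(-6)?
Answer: 52080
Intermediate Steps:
E(m, N) = -6*m
((-64 - 6)*(-53 - 71))*(72 + E(11, -9)) = ((-64 - 6)*(-53 - 71))*(72 - 6*11) = (-70*(-124))*(72 - 66) = 8680*6 = 52080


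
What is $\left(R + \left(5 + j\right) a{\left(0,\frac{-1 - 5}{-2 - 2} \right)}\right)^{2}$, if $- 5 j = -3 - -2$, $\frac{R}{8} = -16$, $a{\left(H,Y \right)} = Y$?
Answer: $\frac{361201}{25} \approx 14448.0$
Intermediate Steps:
$R = -128$ ($R = 8 \left(-16\right) = -128$)
$j = \frac{1}{5}$ ($j = - \frac{-3 - -2}{5} = - \frac{-3 + 2}{5} = \left(- \frac{1}{5}\right) \left(-1\right) = \frac{1}{5} \approx 0.2$)
$\left(R + \left(5 + j\right) a{\left(0,\frac{-1 - 5}{-2 - 2} \right)}\right)^{2} = \left(-128 + \left(5 + \frac{1}{5}\right) \frac{-1 - 5}{-2 - 2}\right)^{2} = \left(-128 + \frac{26 \left(- \frac{6}{-4}\right)}{5}\right)^{2} = \left(-128 + \frac{26 \left(\left(-6\right) \left(- \frac{1}{4}\right)\right)}{5}\right)^{2} = \left(-128 + \frac{26}{5} \cdot \frac{3}{2}\right)^{2} = \left(-128 + \frac{39}{5}\right)^{2} = \left(- \frac{601}{5}\right)^{2} = \frac{361201}{25}$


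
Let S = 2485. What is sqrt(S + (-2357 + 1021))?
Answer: sqrt(1149) ≈ 33.897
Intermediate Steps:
sqrt(S + (-2357 + 1021)) = sqrt(2485 + (-2357 + 1021)) = sqrt(2485 - 1336) = sqrt(1149)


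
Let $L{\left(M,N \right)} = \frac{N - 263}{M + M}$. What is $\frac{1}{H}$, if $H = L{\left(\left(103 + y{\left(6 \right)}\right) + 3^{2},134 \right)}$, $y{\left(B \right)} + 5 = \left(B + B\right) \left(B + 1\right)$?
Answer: $- \frac{382}{129} \approx -2.9612$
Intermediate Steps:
$y{\left(B \right)} = -5 + 2 B \left(1 + B\right)$ ($y{\left(B \right)} = -5 + \left(B + B\right) \left(B + 1\right) = -5 + 2 B \left(1 + B\right)$)
$L{\left(M,N \right)} = \frac{-263 + N}{2 M}$
$H = - \frac{129}{382}$ ($H = \frac{-263 + 134}{2 \left(\left(103 + \left(-5 + 2 \cdot 6 + 2 \cdot 6^{2}\right)\right) + 3^{2}\right)} = \frac{1}{2} \frac{1}{\left(103 + \left(-5 + 12 + 2 \cdot 36\right)\right) + 9} \left(-129\right) = \frac{1}{2} \frac{1}{\left(103 + \left(-5 + 12 + 72\right)\right) + 9} \left(-129\right) = \frac{1}{2} \frac{1}{\left(103 + 79\right) + 9} \left(-129\right) = \frac{1}{2} \frac{1}{182 + 9} \left(-129\right) = \frac{1}{2} \cdot \frac{1}{191} \left(-129\right) = - \frac{129}{382} \approx -0.3377$)
$\frac{1}{H} = \frac{1}{- \frac{129}{382}} = - \frac{382}{129}$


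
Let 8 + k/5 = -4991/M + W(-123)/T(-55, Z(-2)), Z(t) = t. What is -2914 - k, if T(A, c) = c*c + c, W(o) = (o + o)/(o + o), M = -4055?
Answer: -4675665/1622 ≈ -2882.7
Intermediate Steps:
W(o) = 1 (W(o) = (2*o)/((2*o)) = (2*o)*(1/(2*o)) = 1)
T(A, c) = c + c² (T(A, c) = c² + c = c + c²)
k = -50843/1622 (k = -40 + 5*(-4991/(-4055) + 1/(-2*(1 - 2))) = -40 + 5*(-4991*(-1/4055) + 1/(-2*(-1))) = -40 + 5*(4991/4055 + 1/2) = -40 + 5*(4991/4055 + 1*(½)) = -40 + 5*(4991/4055 + ½) = -40 + 5*(14037/8110) = -40 + 14037/1622 = -50843/1622 ≈ -31.346)
-2914 - k = -2914 - 1*(-50843/1622) = -2914 + 50843/1622 = -4675665/1622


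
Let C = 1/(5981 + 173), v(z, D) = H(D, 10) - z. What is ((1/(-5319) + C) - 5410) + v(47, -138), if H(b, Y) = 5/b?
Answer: -2054197337098/376430949 ≈ -5457.0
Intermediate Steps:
v(z, D) = -z + 5/D (v(z, D) = 5/D - z = -z + 5/D)
C = 1/6154 ≈ 0.00016250
((1/(-5319) + C) - 5410) + v(47, -138) = ((1/(-5319) + 1/6154) - 5410) + (-1*47 + 5/(-138)) = ((-1/5319 + 1/6154) - 5410) + (-47 + 5*(-1/138)) = (-835/32733126 - 5410) + (-47 - 5/138) = -177086212495/32733126 - 6491/138 = -2054197337098/376430949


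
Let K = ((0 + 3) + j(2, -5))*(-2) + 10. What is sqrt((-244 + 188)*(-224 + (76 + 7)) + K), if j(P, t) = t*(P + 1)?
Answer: sqrt(7930) ≈ 89.051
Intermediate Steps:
j(P, t) = t*(1 + P)
K = 34 (K = ((0 + 3) - 5*(1 + 2))*(-2) + 10 = (3 - 5*3)*(-2) + 10 = (3 - 15)*(-2) + 10 = -12*(-2) + 10 = 24 + 10 = 34)
sqrt((-244 + 188)*(-224 + (76 + 7)) + K) = sqrt((-244 + 188)*(-224 + (76 + 7)) + 34) = sqrt(-56*(-224 + 83) + 34) = sqrt(-56*(-141) + 34) = sqrt(7896 + 34) = sqrt(7930)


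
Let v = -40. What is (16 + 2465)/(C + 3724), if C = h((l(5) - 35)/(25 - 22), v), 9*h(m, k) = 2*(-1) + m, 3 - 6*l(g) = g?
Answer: 200961/301520 ≈ 0.66649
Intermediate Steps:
l(g) = 1/2 - g/6
h(m, k) = -2/9 + m/9 (h(m, k) = (2*(-1) + m)/9 = (-2 + m)/9 = -2/9 + m/9)
C = -124/81 (C = -2/9 + (((1/2 - 1/6*5) - 35)/(25 - 22))/9 = -2/9 + (((1/2 - 5/6) - 35)/3)/9 = -2/9 + ((-1/3 - 35)*(1/3))/9 = -2/9 + (-106/3*1/3)/9 = -2/9 + (1/9)*(-106/9) = -2/9 - 106/81 = -124/81 ≈ -1.5309)
(16 + 2465)/(C + 3724) = (16 + 2465)/(-124/81 + 3724) = 2481/(301520/81) = 2481*(81/301520) = 200961/301520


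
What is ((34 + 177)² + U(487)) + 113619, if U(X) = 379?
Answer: 158519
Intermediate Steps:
((34 + 177)² + U(487)) + 113619 = ((34 + 177)² + 379) + 113619 = (211² + 379) + 113619 = (44521 + 379) + 113619 = 44900 + 113619 = 158519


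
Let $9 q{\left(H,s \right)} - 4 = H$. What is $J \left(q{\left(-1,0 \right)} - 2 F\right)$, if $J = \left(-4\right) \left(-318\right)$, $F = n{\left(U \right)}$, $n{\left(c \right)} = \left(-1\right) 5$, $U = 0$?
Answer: $13144$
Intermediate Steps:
$q{\left(H,s \right)} = \frac{4}{9} + \frac{H}{9}$
$n{\left(c \right)} = -5$
$F = -5$
$J = 1272$
$J \left(q{\left(-1,0 \right)} - 2 F\right) = 1272 \left(\left(\frac{4}{9} + \frac{1}{9} \left(-1\right)\right) - -10\right) = 1272 \left(\left(\frac{4}{9} - \frac{1}{9}\right) + 10\right) = 1272 \left(\frac{1}{3} + 10\right) = 1272 \cdot \frac{31}{3} = 13144$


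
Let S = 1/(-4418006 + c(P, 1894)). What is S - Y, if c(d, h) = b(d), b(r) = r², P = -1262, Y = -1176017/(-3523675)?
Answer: -3322677266829/9955657445350 ≈ -0.33375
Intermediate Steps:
Y = 1176017/3523675 (Y = -1176017*(-1/3523675) = 1176017/3523675 ≈ 0.33375)
c(d, h) = d²
S = -1/2825362 (S = 1/(-4418006 + (-1262)²) = 1/(-4418006 + 1592644) = 1/(-2825362) = -1/2825362 ≈ -3.5394e-7)
S - Y = -1/2825362 - 1*1176017/3523675 = -1/2825362 - 1176017/3523675 = -3322677266829/9955657445350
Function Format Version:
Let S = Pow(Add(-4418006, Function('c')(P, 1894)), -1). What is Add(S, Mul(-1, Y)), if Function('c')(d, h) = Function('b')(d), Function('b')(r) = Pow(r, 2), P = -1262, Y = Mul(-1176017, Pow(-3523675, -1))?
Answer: Rational(-3322677266829, 9955657445350) ≈ -0.33375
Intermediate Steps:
Y = Rational(1176017, 3523675) (Y = Mul(-1176017, Rational(-1, 3523675)) = Rational(1176017, 3523675) ≈ 0.33375)
Function('c')(d, h) = Pow(d, 2)
S = Rational(-1, 2825362) (S = Pow(Add(-4418006, Pow(-1262, 2)), -1) = Pow(Add(-4418006, 1592644), -1) = Pow(-2825362, -1) = Rational(-1, 2825362) ≈ -3.5394e-7)
Add(S, Mul(-1, Y)) = Add(Rational(-1, 2825362), Mul(-1, Rational(1176017, 3523675))) = Add(Rational(-1, 2825362), Rational(-1176017, 3523675)) = Rational(-3322677266829, 9955657445350)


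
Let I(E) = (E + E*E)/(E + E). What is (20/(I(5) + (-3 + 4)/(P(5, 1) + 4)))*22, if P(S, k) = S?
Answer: 990/7 ≈ 141.43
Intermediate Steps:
I(E) = (E + E²)/(2*E) (I(E) = (E + E²)/((2*E)) = (E + E²)*(1/(2*E)) = (E + E²)/(2*E))
(20/(I(5) + (-3 + 4)/(P(5, 1) + 4)))*22 = (20/((½ + (½)*5) + (-3 + 4)/(5 + 4)))*22 = (20/((½ + 5/2) + 1/9))*22 = (20/(3 + 1*(⅑)))*22 = (20/(3 + ⅑))*22 = (20/(28/9))*22 = ((9/28)*20)*22 = (45/7)*22 = 990/7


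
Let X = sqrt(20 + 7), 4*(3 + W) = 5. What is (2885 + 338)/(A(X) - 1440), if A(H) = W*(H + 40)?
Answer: -77867680/36480277 + 270732*sqrt(3)/36480277 ≈ -2.1217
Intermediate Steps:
W = -7/4 (W = -3 + (1/4)*5 = -3 + 5/4 = -7/4 ≈ -1.7500)
X = 3*sqrt(3) (X = sqrt(27) = 3*sqrt(3) ≈ 5.1962)
A(H) = -70 - 7*H/4 (A(H) = -7*(H + 40)/4 = -7*(40 + H)/4 = -70 - 7*H/4)
(2885 + 338)/(A(X) - 1440) = (2885 + 338)/((-70 - 21*sqrt(3)/4) - 1440) = 3223/((-70 - 21*sqrt(3)/4) - 1440) = 3223/(-1510 - 21*sqrt(3)/4)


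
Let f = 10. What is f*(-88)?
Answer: -880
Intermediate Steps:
f*(-88) = 10*(-88) = -880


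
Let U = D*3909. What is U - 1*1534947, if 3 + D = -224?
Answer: -2422290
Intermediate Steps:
D = -227 (D = -3 - 224 = -227)
U = -887343 (U = -227*3909 = -887343)
U - 1*1534947 = -887343 - 1*1534947 = -887343 - 1534947 = -2422290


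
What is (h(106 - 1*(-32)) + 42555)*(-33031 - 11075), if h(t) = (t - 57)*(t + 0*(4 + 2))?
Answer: -2369947698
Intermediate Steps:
h(t) = t*(-57 + t) (h(t) = (-57 + t)*(t + 0*6) = (-57 + t)*(t + 0) = (-57 + t)*t = t*(-57 + t))
(h(106 - 1*(-32)) + 42555)*(-33031 - 11075) = ((106 - 1*(-32))*(-57 + (106 - 1*(-32))) + 42555)*(-33031 - 11075) = ((106 + 32)*(-57 + (106 + 32)) + 42555)*(-44106) = (138*(-57 + 138) + 42555)*(-44106) = (138*81 + 42555)*(-44106) = (11178 + 42555)*(-44106) = 53733*(-44106) = -2369947698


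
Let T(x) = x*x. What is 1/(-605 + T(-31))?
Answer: 1/356 ≈ 0.0028090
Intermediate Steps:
T(x) = x**2
1/(-605 + T(-31)) = 1/(-605 + (-31)**2) = 1/(-605 + 961) = 1/356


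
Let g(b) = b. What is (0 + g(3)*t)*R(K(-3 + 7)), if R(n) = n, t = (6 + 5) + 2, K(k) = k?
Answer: 156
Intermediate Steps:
t = 13 (t = 11 + 2 = 13)
(0 + g(3)*t)*R(K(-3 + 7)) = (0 + 3*13)*(-3 + 7) = (0 + 39)*4 = 39*4 = 156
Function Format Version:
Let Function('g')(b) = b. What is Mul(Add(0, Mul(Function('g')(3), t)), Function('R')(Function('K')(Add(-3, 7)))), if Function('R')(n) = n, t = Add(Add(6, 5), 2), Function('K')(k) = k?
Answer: 156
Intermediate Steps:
t = 13 (t = Add(11, 2) = 13)
Mul(Add(0, Mul(Function('g')(3), t)), Function('R')(Function('K')(Add(-3, 7)))) = Mul(Add(0, Mul(3, 13)), Add(-3, 7)) = Mul(Add(0, 39), 4) = Mul(39, 4) = 156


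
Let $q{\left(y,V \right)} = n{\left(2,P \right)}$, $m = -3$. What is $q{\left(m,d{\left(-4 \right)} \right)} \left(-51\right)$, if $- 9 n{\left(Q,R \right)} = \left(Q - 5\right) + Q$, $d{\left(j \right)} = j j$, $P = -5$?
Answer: $- \frac{17}{3} \approx -5.6667$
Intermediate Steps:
$d{\left(j \right)} = j^{2}$
$n{\left(Q,R \right)} = \frac{5}{9} - \frac{2 Q}{9}$ ($n{\left(Q,R \right)} = - \frac{\left(Q - 5\right) + Q}{9} = - \frac{\left(-5 + Q\right) + Q}{9} = - \frac{-5 + 2 Q}{9} = \frac{5}{9} - \frac{2 Q}{9}$)
$q{\left(y,V \right)} = \frac{1}{9}$ ($q{\left(y,V \right)} = \frac{5}{9} - \frac{4}{9} = \frac{1}{9}$)
$q{\left(m,d{\left(-4 \right)} \right)} \left(-51\right) = \frac{1}{9} \left(-51\right) = - \frac{17}{3}$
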